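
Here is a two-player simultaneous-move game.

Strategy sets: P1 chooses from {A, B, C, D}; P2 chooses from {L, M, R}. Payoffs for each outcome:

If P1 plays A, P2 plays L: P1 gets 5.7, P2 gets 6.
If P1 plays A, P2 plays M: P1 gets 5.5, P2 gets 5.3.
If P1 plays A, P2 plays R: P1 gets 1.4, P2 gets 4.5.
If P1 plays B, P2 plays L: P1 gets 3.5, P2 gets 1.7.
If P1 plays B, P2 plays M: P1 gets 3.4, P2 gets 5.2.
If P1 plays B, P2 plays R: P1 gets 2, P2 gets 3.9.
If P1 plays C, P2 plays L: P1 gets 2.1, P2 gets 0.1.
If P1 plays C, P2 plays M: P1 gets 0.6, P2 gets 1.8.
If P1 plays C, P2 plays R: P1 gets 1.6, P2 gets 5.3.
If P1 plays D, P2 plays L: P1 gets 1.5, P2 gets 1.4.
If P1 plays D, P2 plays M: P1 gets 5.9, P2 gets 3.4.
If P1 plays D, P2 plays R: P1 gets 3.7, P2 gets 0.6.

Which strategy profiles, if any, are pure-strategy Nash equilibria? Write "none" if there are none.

Check each profile: it is a Nash equilibrium iff no player can strictly gain by switching unilaterally.
(A, L): P1 gets 5.7, best alternative 3.5; P2 gets 6, best alternative 5.3. No profitable deviation — NE.
(A, M): P1 can switch to D (5.5 → 5.9). Not NE.
(A, R): P1 can switch to B (1.4 → 2). Not NE.
(B, L): P1 can switch to A (3.5 → 5.7). Not NE.
(B, M): P1 can switch to A (3.4 → 5.5). Not NE.
(B, R): P1 can switch to D (2 → 3.7). Not NE.
(C, L): P1 can switch to A (2.1 → 5.7). Not NE.
(C, M): P1 can switch to A (0.6 → 5.5). Not NE.
(C, R): P1 can switch to B (1.6 → 2). Not NE.
(D, M): P1 gets 5.9, best alternative 5.5; P2 gets 3.4, best alternative 1.4. No profitable deviation — NE.
(The remaining 2 profiles each have a profitable deviation by the same check.)

(A, L) and (D, M)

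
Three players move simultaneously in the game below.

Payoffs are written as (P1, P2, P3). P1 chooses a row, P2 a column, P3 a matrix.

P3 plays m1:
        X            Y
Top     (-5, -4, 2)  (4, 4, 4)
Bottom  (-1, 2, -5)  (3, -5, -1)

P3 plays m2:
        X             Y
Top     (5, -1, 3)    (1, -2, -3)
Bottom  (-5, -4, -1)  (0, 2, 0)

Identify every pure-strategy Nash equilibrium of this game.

For each strategy profile, look for a profitable unilateral deviation.
(Top, X, m1): P1 can switch to Bottom (-5 → -1). Not NE.
(Top, X, m2): P1 gets 5, best alternative -5; P2 gets -1, best alternative -2; P3 gets 3, best alternative 2. No profitable deviation — NE.
(Top, Y, m1): P1 gets 4, best alternative 3; P2 gets 4, best alternative -4; P3 gets 4, best alternative -3. No profitable deviation — NE.
(Top, Y, m2): P2 can switch to X (-2 → -1). Not NE.
(Bottom, X, m1): P3 can switch to m2 (-5 → -1). Not NE.
(Bottom, X, m2): P1 can switch to Top (-5 → 5). Not NE.
(Bottom, Y, m1): P1 can switch to Top (3 → 4). Not NE.
(Bottom, Y, m2): P1 can switch to Top (0 → 1). Not NE.

(Top, X, m2); (Top, Y, m1)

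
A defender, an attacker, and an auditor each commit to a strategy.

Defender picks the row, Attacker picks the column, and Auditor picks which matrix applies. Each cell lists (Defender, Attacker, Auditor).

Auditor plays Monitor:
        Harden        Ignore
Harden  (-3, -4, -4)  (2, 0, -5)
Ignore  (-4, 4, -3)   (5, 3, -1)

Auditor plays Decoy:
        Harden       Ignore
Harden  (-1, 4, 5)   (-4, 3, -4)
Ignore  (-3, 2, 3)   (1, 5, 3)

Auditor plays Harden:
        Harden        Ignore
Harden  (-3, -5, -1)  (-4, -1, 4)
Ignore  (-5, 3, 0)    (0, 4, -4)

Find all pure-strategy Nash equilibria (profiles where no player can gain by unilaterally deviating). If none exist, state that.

The pure Nash equilibria are (Harden, Harden, Decoy) and (Ignore, Ignore, Decoy).

For each player, find the best response to each opponent profile; mutual best responses are the pure NE.
Defender against (Harden, Monitor): payoffs -3, -4 → best response Harden.
Defender against (Harden, Decoy): payoffs -1, -3 → best response Harden.
Defender against (Harden, Harden): payoffs -3, -5 → best response Harden.
Defender against (Ignore, Monitor): payoffs 2, 5 → best response Ignore.
Defender against (Ignore, Decoy): payoffs -4, 1 → best response Ignore.
Defender against (Ignore, Harden): payoffs -4, 0 → best response Ignore.
Attacker against (Harden, Monitor): payoffs -4, 0 → best response Ignore.
Attacker against (Harden, Decoy): payoffs 4, 3 → best response Harden.
Attacker against (Harden, Harden): payoffs -5, -1 → best response Ignore.
Attacker against (Ignore, Monitor): payoffs 4, 3 → best response Harden.
Attacker against (Ignore, Decoy): payoffs 2, 5 → best response Ignore.
Attacker against (Ignore, Harden): payoffs 3, 4 → best response Ignore.
Auditor against (Harden, Harden): payoffs -4, 5, -1 → best response Decoy.
Auditor against (Harden, Ignore): payoffs -5, -4, 4 → best response Harden.
Auditor against (Ignore, Harden): payoffs -3, 3, 0 → best response Decoy.
Auditor against (Ignore, Ignore): payoffs -1, 3, -4 → best response Decoy.
Mutual best responses: (Harden, Harden, Decoy); (Ignore, Ignore, Decoy).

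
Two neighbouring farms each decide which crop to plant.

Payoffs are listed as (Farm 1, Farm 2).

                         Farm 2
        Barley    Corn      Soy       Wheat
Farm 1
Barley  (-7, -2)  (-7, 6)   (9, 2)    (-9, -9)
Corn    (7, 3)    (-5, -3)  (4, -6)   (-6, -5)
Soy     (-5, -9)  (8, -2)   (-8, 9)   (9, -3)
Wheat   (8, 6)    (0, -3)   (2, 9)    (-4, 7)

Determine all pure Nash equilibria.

Farm 1 against Barley: payoffs -7, 7, -5, 8 → best response Wheat.
Farm 1 against Corn: payoffs -7, -5, 8, 0 → best response Soy.
Farm 1 against Soy: payoffs 9, 4, -8, 2 → best response Barley.
Farm 1 against Wheat: payoffs -9, -6, 9, -4 → best response Soy.
Farm 2 against Barley: payoffs -2, 6, 2, -9 → best response Corn.
Farm 2 against Corn: payoffs 3, -3, -6, -5 → best response Barley.
Farm 2 against Soy: payoffs -9, -2, 9, -3 → best response Soy.
Farm 2 against Wheat: payoffs 6, -3, 9, 7 → best response Soy.
No profile is a mutual best response for all players.

No pure-strategy Nash equilibrium.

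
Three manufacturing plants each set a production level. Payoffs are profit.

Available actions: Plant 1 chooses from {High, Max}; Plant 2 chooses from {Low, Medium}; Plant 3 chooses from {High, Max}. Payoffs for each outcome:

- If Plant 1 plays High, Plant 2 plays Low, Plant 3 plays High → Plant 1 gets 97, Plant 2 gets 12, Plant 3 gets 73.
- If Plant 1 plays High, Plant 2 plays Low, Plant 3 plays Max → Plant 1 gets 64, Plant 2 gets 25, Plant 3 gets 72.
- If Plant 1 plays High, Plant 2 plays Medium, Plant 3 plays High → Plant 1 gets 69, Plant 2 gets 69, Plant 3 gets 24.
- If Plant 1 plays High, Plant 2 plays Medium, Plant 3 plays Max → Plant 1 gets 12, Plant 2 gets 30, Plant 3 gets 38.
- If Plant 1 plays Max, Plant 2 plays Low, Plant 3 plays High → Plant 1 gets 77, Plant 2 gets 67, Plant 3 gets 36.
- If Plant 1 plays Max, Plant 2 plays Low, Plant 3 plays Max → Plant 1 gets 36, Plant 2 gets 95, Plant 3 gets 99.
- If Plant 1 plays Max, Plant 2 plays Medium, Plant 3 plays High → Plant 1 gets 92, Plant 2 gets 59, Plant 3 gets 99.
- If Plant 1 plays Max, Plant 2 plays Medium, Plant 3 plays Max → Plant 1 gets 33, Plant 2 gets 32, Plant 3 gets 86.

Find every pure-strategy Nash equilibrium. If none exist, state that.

This game has no pure Nash equilibrium.

(High, Low, High): Plant 2 can switch to Medium (12 → 69). Not NE.
(High, Low, Max): Plant 2 can switch to Medium (25 → 30). Not NE.
(High, Medium, High): Plant 1 can switch to Max (69 → 92). Not NE.
(High, Medium, Max): Plant 1 can switch to Max (12 → 33). Not NE.
(Max, Low, High): Plant 1 can switch to High (77 → 97). Not NE.
(Max, Low, Max): Plant 1 can switch to High (36 → 64). Not NE.
(Max, Medium, High): Plant 2 can switch to Low (59 → 67). Not NE.
(Max, Medium, Max): Plant 2 can switch to Low (32 → 95). Not NE.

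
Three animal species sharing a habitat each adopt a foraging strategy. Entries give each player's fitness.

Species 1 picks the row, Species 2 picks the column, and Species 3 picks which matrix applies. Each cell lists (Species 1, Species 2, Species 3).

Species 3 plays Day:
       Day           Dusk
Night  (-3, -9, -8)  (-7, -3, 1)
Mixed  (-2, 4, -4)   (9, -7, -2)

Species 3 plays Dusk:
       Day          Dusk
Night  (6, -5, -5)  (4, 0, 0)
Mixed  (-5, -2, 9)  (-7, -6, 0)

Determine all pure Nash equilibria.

(Night, Day, Day): Species 1 can switch to Mixed (-3 → -2). Not NE.
(Night, Day, Dusk): Species 2 can switch to Dusk (-5 → 0). Not NE.
(Night, Dusk, Day): Species 1 can switch to Mixed (-7 → 9). Not NE.
(Night, Dusk, Dusk): Species 3 can switch to Day (0 → 1). Not NE.
(Mixed, Day, Day): Species 3 can switch to Dusk (-4 → 9). Not NE.
(Mixed, Day, Dusk): Species 1 can switch to Night (-5 → 6). Not NE.
(Mixed, Dusk, Day): Species 2 can switch to Day (-7 → 4). Not NE.
(Mixed, Dusk, Dusk): Species 1 can switch to Night (-7 → 4). Not NE.

There is no pure-strategy Nash equilibrium.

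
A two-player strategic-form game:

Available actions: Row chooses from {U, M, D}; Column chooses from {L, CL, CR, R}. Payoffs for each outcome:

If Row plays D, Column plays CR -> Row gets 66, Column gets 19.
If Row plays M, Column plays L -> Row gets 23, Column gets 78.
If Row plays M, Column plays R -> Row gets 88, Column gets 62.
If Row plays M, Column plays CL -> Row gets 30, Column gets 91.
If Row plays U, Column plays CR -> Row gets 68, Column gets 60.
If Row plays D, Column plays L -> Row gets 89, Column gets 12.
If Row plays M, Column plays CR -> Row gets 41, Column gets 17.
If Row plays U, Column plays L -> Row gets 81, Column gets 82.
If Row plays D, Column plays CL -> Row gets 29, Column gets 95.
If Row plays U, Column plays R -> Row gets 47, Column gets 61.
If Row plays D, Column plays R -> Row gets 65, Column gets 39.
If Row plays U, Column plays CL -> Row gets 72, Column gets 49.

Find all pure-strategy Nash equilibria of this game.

No pure-strategy Nash equilibrium.

Mark each player's best response to every combination of opponents' strategies; a profile where every player is best-responding is a pure Nash equilibrium.
Row against L: payoffs 81, 23, 89 → best response D.
Row against CL: payoffs 72, 30, 29 → best response U.
Row against CR: payoffs 68, 41, 66 → best response U.
Row against R: payoffs 47, 88, 65 → best response M.
Column against U: payoffs 82, 49, 60, 61 → best response L.
Column against M: payoffs 78, 91, 17, 62 → best response CL.
Column against D: payoffs 12, 95, 19, 39 → best response CL.
No profile is a mutual best response for all players.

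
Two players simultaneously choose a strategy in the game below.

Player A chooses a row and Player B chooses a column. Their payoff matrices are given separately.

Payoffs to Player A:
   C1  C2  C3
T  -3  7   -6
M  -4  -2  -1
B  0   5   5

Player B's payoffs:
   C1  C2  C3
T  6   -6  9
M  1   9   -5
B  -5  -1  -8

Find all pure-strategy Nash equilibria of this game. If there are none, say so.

Player A against C1: payoffs -3, -4, 0 → best response B.
Player A against C2: payoffs 7, -2, 5 → best response T.
Player A against C3: payoffs -6, -1, 5 → best response B.
Player B against T: payoffs 6, -6, 9 → best response C3.
Player B against M: payoffs 1, 9, -5 → best response C2.
Player B against B: payoffs -5, -1, -8 → best response C2.
No profile is a mutual best response for all players.

This game has no pure Nash equilibrium.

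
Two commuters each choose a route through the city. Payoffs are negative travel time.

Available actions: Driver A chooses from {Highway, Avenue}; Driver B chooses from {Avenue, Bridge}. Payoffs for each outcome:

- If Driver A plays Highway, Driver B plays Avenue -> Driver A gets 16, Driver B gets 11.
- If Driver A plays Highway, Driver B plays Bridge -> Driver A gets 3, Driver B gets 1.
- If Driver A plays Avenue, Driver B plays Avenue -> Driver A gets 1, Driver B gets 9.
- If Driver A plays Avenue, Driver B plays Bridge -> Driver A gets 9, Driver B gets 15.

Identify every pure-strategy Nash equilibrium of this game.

(Highway, Avenue), (Avenue, Bridge)

(Highway, Avenue): Driver A gets 16, best alternative 1; Driver B gets 11, best alternative 1. No profitable deviation — NE.
(Highway, Bridge): Driver A can switch to Avenue (3 → 9). Not NE.
(Avenue, Avenue): Driver A can switch to Highway (1 → 16). Not NE.
(Avenue, Bridge): Driver A gets 9, best alternative 3; Driver B gets 15, best alternative 9. No profitable deviation — NE.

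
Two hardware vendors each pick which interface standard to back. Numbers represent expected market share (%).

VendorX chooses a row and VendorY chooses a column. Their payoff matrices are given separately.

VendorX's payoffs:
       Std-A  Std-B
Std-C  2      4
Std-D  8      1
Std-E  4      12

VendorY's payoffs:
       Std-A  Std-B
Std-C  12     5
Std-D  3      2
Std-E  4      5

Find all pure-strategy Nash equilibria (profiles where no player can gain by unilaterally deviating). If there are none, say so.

For each player, find the best response to each opponent profile; mutual best responses are the pure NE.
VendorX against Std-A: payoffs 2, 8, 4 → best response Std-D.
VendorX against Std-B: payoffs 4, 1, 12 → best response Std-E.
VendorY against Std-C: payoffs 12, 5 → best response Std-A.
VendorY against Std-D: payoffs 3, 2 → best response Std-A.
VendorY against Std-E: payoffs 4, 5 → best response Std-B.
Mutual best responses: (Std-D, Std-A); (Std-E, Std-B).

The pure Nash equilibria are (Std-D, Std-A); (Std-E, Std-B).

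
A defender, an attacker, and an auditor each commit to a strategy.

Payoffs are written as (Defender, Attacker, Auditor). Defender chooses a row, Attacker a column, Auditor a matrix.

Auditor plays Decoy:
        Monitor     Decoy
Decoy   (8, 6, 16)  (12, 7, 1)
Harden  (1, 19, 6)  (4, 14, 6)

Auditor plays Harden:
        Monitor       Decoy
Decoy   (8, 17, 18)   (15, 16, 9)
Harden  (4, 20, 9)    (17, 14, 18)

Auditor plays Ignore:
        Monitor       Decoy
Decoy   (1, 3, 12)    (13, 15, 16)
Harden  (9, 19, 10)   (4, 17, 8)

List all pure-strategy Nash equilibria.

(Decoy, Monitor, Decoy): Attacker can switch to Decoy (6 → 7). Not NE.
(Decoy, Monitor, Harden): Defender gets 8, best alternative 4; Attacker gets 17, best alternative 16; Auditor gets 18, best alternative 16. No profitable deviation — NE.
(Decoy, Monitor, Ignore): Defender can switch to Harden (1 → 9). Not NE.
(Decoy, Decoy, Decoy): Auditor can switch to Harden (1 → 9). Not NE.
(Decoy, Decoy, Harden): Defender can switch to Harden (15 → 17). Not NE.
(Decoy, Decoy, Ignore): Defender gets 13, best alternative 4; Attacker gets 15, best alternative 3; Auditor gets 16, best alternative 9. No profitable deviation — NE.
(Harden, Monitor, Decoy): Defender can switch to Decoy (1 → 8). Not NE.
(Harden, Monitor, Harden): Defender can switch to Decoy (4 → 8). Not NE.
(Harden, Monitor, Ignore): Defender gets 9, best alternative 1; Attacker gets 19, best alternative 17; Auditor gets 10, best alternative 9. No profitable deviation — NE.
(Harden, Decoy, Decoy): Defender can switch to Decoy (4 → 12). Not NE.
(Harden, Decoy, Harden): Attacker can switch to Monitor (14 → 20). Not NE.
(Harden, Decoy, Ignore): Defender can switch to Decoy (4 → 13). Not NE.

The pure Nash equilibria are (Decoy, Monitor, Harden); (Decoy, Decoy, Ignore); (Harden, Monitor, Ignore).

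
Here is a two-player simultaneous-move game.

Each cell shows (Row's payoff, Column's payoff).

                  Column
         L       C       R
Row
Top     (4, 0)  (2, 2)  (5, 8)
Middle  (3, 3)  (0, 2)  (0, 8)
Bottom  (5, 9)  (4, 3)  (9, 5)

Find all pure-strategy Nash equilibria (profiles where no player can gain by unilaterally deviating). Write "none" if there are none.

The unique pure-strategy Nash equilibrium is (Bottom, L).

Row against L: payoffs 4, 3, 5 → best response Bottom.
Row against C: payoffs 2, 0, 4 → best response Bottom.
Row against R: payoffs 5, 0, 9 → best response Bottom.
Column against Top: payoffs 0, 2, 8 → best response R.
Column against Middle: payoffs 3, 2, 8 → best response R.
Column against Bottom: payoffs 9, 3, 5 → best response L.
Mutual best responses: (Bottom, L).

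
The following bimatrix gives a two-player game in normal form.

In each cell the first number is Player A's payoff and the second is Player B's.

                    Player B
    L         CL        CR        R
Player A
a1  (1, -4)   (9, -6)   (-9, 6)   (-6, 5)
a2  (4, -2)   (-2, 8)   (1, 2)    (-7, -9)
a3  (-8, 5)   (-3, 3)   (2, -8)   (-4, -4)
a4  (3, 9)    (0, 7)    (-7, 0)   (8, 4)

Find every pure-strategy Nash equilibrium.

(a1, L): Player A can switch to a2 (1 → 4). Not NE.
(a1, CL): Player B can switch to L (-6 → -4). Not NE.
(a1, CR): Player A can switch to a2 (-9 → 1). Not NE.
(a1, R): Player A can switch to a3 (-6 → -4). Not NE.
(a2, L): Player B can switch to CL (-2 → 8). Not NE.
(a2, CL): Player A can switch to a1 (-2 → 9). Not NE.
(The remaining 10 profiles each have a profitable deviation by the same check.)

There is no pure-strategy Nash equilibrium.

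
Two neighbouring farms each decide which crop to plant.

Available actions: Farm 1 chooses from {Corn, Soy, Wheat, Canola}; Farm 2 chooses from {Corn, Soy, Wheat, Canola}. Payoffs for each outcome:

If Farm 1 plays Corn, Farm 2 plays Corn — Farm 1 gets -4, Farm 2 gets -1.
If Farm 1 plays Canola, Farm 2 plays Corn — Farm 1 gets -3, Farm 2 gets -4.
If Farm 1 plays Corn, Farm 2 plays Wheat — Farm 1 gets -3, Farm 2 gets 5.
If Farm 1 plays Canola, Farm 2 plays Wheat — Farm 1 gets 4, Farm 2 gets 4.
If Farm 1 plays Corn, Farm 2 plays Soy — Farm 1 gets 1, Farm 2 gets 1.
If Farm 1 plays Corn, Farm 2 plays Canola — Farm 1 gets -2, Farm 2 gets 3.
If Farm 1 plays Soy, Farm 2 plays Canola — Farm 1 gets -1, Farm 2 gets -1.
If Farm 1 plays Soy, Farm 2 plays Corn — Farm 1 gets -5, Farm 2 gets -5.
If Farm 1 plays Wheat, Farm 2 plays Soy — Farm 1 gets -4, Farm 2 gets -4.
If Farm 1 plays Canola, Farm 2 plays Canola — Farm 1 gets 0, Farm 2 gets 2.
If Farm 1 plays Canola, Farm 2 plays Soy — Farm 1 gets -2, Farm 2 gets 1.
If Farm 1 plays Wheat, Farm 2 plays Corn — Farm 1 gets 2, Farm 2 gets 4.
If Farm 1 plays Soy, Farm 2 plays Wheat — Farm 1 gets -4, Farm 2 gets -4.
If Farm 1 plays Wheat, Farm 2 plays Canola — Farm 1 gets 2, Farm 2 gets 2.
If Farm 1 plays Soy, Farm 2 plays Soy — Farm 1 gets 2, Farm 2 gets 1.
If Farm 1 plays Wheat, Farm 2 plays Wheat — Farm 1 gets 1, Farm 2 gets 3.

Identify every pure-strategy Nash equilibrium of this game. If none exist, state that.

Pure-strategy Nash equilibria: (Soy, Soy); (Wheat, Corn); (Canola, Wheat)

Farm 1 against Corn: payoffs -4, -5, 2, -3 → best response Wheat.
Farm 1 against Soy: payoffs 1, 2, -4, -2 → best response Soy.
Farm 1 against Wheat: payoffs -3, -4, 1, 4 → best response Canola.
Farm 1 against Canola: payoffs -2, -1, 2, 0 → best response Wheat.
Farm 2 against Corn: payoffs -1, 1, 5, 3 → best response Wheat.
Farm 2 against Soy: payoffs -5, 1, -4, -1 → best response Soy.
Farm 2 against Wheat: payoffs 4, -4, 3, 2 → best response Corn.
Farm 2 against Canola: payoffs -4, 1, 4, 2 → best response Wheat.
Mutual best responses: (Soy, Soy); (Wheat, Corn); (Canola, Wheat).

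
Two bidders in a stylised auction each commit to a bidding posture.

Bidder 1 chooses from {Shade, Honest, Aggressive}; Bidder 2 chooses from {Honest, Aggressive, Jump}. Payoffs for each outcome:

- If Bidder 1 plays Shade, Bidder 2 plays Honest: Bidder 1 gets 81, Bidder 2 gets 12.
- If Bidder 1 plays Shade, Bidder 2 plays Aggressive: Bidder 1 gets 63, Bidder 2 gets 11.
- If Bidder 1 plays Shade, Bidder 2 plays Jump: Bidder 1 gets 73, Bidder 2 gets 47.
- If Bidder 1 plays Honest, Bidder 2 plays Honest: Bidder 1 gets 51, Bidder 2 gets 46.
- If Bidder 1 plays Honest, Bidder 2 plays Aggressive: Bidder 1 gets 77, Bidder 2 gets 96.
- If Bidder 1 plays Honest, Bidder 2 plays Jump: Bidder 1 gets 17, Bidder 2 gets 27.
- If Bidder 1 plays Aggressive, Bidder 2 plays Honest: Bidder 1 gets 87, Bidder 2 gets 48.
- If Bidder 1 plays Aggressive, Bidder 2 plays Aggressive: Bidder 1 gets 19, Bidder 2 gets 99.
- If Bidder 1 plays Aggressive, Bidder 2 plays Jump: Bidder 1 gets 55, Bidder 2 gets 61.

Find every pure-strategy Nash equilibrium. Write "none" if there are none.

The pure Nash equilibria are (Shade, Jump), (Honest, Aggressive).

Bidder 1 against Honest: payoffs 81, 51, 87 → best response Aggressive.
Bidder 1 against Aggressive: payoffs 63, 77, 19 → best response Honest.
Bidder 1 against Jump: payoffs 73, 17, 55 → best response Shade.
Bidder 2 against Shade: payoffs 12, 11, 47 → best response Jump.
Bidder 2 against Honest: payoffs 46, 96, 27 → best response Aggressive.
Bidder 2 against Aggressive: payoffs 48, 99, 61 → best response Aggressive.
Mutual best responses: (Shade, Jump); (Honest, Aggressive).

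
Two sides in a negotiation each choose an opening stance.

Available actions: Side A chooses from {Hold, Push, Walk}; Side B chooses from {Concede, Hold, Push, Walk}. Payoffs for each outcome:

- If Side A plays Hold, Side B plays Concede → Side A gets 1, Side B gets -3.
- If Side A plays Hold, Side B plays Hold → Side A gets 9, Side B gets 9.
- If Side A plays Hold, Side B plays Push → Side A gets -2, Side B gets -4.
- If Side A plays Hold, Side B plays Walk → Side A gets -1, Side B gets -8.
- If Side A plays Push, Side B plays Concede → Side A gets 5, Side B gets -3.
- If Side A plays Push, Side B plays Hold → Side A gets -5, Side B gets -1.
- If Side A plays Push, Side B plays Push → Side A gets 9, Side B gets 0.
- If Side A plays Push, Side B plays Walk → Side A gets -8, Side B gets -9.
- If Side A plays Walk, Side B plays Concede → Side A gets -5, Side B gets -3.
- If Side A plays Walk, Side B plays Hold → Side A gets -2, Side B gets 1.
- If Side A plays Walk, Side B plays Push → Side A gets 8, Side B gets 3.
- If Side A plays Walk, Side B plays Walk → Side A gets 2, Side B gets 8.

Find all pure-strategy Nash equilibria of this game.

(Hold, Hold), (Push, Push), (Walk, Walk)

For each player, find the best response to each opponent profile; mutual best responses are the pure NE.
Side A against Concede: payoffs 1, 5, -5 → best response Push.
Side A against Hold: payoffs 9, -5, -2 → best response Hold.
Side A against Push: payoffs -2, 9, 8 → best response Push.
Side A against Walk: payoffs -1, -8, 2 → best response Walk.
Side B against Hold: payoffs -3, 9, -4, -8 → best response Hold.
Side B against Push: payoffs -3, -1, 0, -9 → best response Push.
Side B against Walk: payoffs -3, 1, 3, 8 → best response Walk.
Mutual best responses: (Hold, Hold); (Push, Push); (Walk, Walk).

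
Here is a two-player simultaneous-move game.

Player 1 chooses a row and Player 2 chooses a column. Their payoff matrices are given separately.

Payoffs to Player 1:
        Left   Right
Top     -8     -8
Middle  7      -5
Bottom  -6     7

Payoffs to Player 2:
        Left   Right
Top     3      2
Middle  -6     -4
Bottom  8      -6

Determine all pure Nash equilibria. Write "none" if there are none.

none

Player 1 against Left: payoffs -8, 7, -6 → best response Middle.
Player 1 against Right: payoffs -8, -5, 7 → best response Bottom.
Player 2 against Top: payoffs 3, 2 → best response Left.
Player 2 against Middle: payoffs -6, -4 → best response Right.
Player 2 against Bottom: payoffs 8, -6 → best response Left.
No profile is a mutual best response for all players.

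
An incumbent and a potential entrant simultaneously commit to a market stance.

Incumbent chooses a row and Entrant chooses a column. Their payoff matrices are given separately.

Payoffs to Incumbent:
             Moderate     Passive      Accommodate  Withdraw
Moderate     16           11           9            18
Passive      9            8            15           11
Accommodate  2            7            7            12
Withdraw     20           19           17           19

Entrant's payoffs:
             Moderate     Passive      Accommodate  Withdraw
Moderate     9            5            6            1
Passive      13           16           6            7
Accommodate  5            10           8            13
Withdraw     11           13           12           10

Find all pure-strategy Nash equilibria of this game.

Pure NE: (Withdraw, Passive)

Mark each player's best response to every combination of opponents' strategies; a profile where every player is best-responding is a pure Nash equilibrium.
Incumbent against Moderate: payoffs 16, 9, 2, 20 → best response Withdraw.
Incumbent against Passive: payoffs 11, 8, 7, 19 → best response Withdraw.
Incumbent against Accommodate: payoffs 9, 15, 7, 17 → best response Withdraw.
Incumbent against Withdraw: payoffs 18, 11, 12, 19 → best response Withdraw.
Entrant against Moderate: payoffs 9, 5, 6, 1 → best response Moderate.
Entrant against Passive: payoffs 13, 16, 6, 7 → best response Passive.
Entrant against Accommodate: payoffs 5, 10, 8, 13 → best response Withdraw.
Entrant against Withdraw: payoffs 11, 13, 12, 10 → best response Passive.
Mutual best responses: (Withdraw, Passive).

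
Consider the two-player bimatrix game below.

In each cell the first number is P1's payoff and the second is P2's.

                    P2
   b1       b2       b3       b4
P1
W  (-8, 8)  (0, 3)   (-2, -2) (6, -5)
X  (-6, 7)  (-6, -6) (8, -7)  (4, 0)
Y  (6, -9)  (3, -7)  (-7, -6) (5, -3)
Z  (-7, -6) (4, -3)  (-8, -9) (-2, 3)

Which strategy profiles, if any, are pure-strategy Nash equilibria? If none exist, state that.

(W, b1): P1 can switch to X (-8 → -6). Not NE.
(W, b2): P1 can switch to Y (0 → 3). Not NE.
(W, b3): P1 can switch to X (-2 → 8). Not NE.
(W, b4): P2 can switch to b1 (-5 → 8). Not NE.
(X, b1): P1 can switch to Y (-6 → 6). Not NE.
(X, b2): P1 can switch to W (-6 → 0). Not NE.
(X, b3): P2 can switch to b1 (-7 → 7). Not NE.
(X, b4): P1 can switch to W (4 → 6). Not NE.
(Y, b1): P2 can switch to b2 (-9 → -7). Not NE.
(Y, b2): P1 can switch to Z (3 → 4). Not NE.
(The remaining 6 profiles each have a profitable deviation by the same check.)

none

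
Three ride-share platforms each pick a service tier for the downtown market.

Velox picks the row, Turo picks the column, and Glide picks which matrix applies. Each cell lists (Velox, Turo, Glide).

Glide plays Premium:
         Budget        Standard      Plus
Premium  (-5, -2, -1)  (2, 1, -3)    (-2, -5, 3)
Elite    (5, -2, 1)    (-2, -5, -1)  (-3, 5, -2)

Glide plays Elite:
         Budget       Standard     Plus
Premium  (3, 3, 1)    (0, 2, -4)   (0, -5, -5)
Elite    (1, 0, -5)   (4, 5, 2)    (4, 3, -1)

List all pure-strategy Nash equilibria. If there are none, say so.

Pure-strategy Nash equilibria: (Premium, Budget, Elite); (Premium, Standard, Premium); (Elite, Standard, Elite)

Check each profile: it is a Nash equilibrium iff no player can strictly gain by switching unilaterally.
(Premium, Budget, Premium): Velox can switch to Elite (-5 → 5). Not NE.
(Premium, Budget, Elite): Velox gets 3, best alternative 1; Turo gets 3, best alternative 2; Glide gets 1, best alternative -1. No profitable deviation — NE.
(Premium, Standard, Premium): Velox gets 2, best alternative -2; Turo gets 1, best alternative -2; Glide gets -3, best alternative -4. No profitable deviation — NE.
(Premium, Standard, Elite): Velox can switch to Elite (0 → 4). Not NE.
(Premium, Plus, Premium): Turo can switch to Budget (-5 → -2). Not NE.
(Premium, Plus, Elite): Velox can switch to Elite (0 → 4). Not NE.
(Elite, Budget, Premium): Turo can switch to Plus (-2 → 5). Not NE.
(Elite, Budget, Elite): Velox can switch to Premium (1 → 3). Not NE.
(Elite, Standard, Premium): Velox can switch to Premium (-2 → 2). Not NE.
(Elite, Standard, Elite): Velox gets 4, best alternative 0; Turo gets 5, best alternative 3; Glide gets 2, best alternative -1. No profitable deviation — NE.
(Elite, Plus, Premium): Velox can switch to Premium (-3 → -2). Not NE.
(Elite, Plus, Elite): Turo can switch to Standard (3 → 5). Not NE.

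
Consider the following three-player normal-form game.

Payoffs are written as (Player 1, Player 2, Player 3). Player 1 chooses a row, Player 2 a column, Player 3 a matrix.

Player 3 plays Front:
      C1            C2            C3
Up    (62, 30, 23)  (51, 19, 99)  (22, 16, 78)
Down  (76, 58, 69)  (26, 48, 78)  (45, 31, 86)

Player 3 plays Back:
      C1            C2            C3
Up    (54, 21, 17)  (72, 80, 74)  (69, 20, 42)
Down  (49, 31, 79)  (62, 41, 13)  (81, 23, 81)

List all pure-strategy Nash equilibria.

No pure-strategy Nash equilibrium.

Player 1 against (C1, Front): payoffs 62, 76 → best response Down.
Player 1 against (C1, Back): payoffs 54, 49 → best response Up.
Player 1 against (C2, Front): payoffs 51, 26 → best response Up.
Player 1 against (C2, Back): payoffs 72, 62 → best response Up.
Player 1 against (C3, Front): payoffs 22, 45 → best response Down.
Player 1 against (C3, Back): payoffs 69, 81 → best response Down.
Player 2 against (Up, Front): payoffs 30, 19, 16 → best response C1.
Player 2 against (Up, Back): payoffs 21, 80, 20 → best response C2.
Player 2 against (Down, Front): payoffs 58, 48, 31 → best response C1.
Player 2 against (Down, Back): payoffs 31, 41, 23 → best response C2.
Player 3 against (Up, C1): payoffs 23, 17 → best response Front.
Player 3 against (Up, C2): payoffs 99, 74 → best response Front.
Player 3 against (Up, C3): payoffs 78, 42 → best response Front.
Player 3 against (Down, C1): payoffs 69, 79 → best response Back.
Player 3 against (Down, C2): payoffs 78, 13 → best response Front.
Player 3 against (Down, C3): payoffs 86, 81 → best response Front.
No profile is a mutual best response for all players.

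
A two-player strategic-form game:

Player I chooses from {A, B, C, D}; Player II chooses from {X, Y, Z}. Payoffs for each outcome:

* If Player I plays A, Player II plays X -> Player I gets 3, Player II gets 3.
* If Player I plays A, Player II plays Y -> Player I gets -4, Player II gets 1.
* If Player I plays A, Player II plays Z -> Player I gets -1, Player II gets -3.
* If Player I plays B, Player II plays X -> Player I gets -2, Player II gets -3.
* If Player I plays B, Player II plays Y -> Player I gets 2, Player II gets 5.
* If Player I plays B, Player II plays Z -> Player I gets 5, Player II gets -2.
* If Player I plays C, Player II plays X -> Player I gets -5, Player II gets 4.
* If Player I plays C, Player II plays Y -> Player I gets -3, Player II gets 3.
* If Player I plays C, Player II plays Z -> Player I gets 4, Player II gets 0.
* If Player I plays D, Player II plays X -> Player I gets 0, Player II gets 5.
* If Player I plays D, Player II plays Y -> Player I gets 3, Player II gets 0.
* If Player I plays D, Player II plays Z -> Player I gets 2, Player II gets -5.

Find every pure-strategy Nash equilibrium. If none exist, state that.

Pure NE: (A, X)

(A, X): Player I gets 3, best alternative 0; Player II gets 3, best alternative 1. No profitable deviation — NE.
(A, Y): Player I can switch to B (-4 → 2). Not NE.
(A, Z): Player I can switch to B (-1 → 5). Not NE.
(B, X): Player I can switch to A (-2 → 3). Not NE.
(B, Y): Player I can switch to D (2 → 3). Not NE.
(B, Z): Player II can switch to Y (-2 → 5). Not NE.
(C, X): Player I can switch to A (-5 → 3). Not NE.
(C, Y): Player I can switch to B (-3 → 2). Not NE.
(C, Z): Player I can switch to B (4 → 5). Not NE.
(D, X): Player I can switch to A (0 → 3). Not NE.
(D, Y): Player II can switch to X (0 → 5). Not NE.
(The remaining 1 profile has a profitable deviation by the same check.)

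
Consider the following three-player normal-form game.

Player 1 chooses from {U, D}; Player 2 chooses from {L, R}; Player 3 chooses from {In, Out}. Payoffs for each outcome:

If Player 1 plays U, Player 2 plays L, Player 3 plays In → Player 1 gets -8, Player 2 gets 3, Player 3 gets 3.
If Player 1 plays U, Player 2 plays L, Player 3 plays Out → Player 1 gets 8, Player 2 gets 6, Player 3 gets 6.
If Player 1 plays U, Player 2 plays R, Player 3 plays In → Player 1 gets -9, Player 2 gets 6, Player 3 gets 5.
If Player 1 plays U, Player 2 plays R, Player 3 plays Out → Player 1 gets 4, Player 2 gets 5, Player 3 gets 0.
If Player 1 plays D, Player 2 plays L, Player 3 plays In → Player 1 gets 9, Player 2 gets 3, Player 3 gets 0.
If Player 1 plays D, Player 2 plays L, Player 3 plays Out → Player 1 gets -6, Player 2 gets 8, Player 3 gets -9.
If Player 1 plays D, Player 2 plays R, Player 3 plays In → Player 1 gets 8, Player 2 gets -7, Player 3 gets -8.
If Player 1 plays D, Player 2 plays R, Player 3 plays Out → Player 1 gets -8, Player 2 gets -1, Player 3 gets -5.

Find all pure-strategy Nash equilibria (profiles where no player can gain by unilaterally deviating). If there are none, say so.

The pure Nash equilibria are (U, L, Out), (D, L, In).

(U, L, In): Player 1 can switch to D (-8 → 9). Not NE.
(U, L, Out): Player 1 gets 8, best alternative -6; Player 2 gets 6, best alternative 5; Player 3 gets 6, best alternative 3. No profitable deviation — NE.
(U, R, In): Player 1 can switch to D (-9 → 8). Not NE.
(U, R, Out): Player 2 can switch to L (5 → 6). Not NE.
(D, L, In): Player 1 gets 9, best alternative -8; Player 2 gets 3, best alternative -7; Player 3 gets 0, best alternative -9. No profitable deviation — NE.
(D, L, Out): Player 1 can switch to U (-6 → 8). Not NE.
(D, R, In): Player 2 can switch to L (-7 → 3). Not NE.
(D, R, Out): Player 1 can switch to U (-8 → 4). Not NE.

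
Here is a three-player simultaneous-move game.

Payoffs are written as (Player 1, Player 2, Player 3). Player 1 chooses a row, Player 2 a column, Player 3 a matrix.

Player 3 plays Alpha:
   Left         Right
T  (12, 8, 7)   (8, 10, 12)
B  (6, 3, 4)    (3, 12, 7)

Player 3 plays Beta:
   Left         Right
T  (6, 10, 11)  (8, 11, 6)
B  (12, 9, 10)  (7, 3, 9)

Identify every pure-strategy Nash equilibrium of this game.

(T, Right, Alpha), (B, Left, Beta)

Player 1 against (Left, Alpha): payoffs 12, 6 → best response T.
Player 1 against (Left, Beta): payoffs 6, 12 → best response B.
Player 1 against (Right, Alpha): payoffs 8, 3 → best response T.
Player 1 against (Right, Beta): payoffs 8, 7 → best response T.
Player 2 against (T, Alpha): payoffs 8, 10 → best response Right.
Player 2 against (T, Beta): payoffs 10, 11 → best response Right.
Player 2 against (B, Alpha): payoffs 3, 12 → best response Right.
Player 2 against (B, Beta): payoffs 9, 3 → best response Left.
Player 3 against (T, Left): payoffs 7, 11 → best response Beta.
Player 3 against (T, Right): payoffs 12, 6 → best response Alpha.
Player 3 against (B, Left): payoffs 4, 10 → best response Beta.
Player 3 against (B, Right): payoffs 7, 9 → best response Beta.
Mutual best responses: (T, Right, Alpha); (B, Left, Beta).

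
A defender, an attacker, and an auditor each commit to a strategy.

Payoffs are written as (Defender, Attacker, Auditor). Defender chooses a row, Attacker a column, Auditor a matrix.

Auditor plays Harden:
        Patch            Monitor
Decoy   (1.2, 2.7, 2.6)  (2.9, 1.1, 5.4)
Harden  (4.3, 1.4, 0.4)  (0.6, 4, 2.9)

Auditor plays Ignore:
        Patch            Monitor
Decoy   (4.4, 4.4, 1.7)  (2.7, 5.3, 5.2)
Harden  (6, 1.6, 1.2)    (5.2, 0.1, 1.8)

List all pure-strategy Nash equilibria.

(Decoy, Patch, Harden): Defender can switch to Harden (1.2 → 4.3). Not NE.
(Decoy, Patch, Ignore): Defender can switch to Harden (4.4 → 6). Not NE.
(Decoy, Monitor, Harden): Attacker can switch to Patch (1.1 → 2.7). Not NE.
(Decoy, Monitor, Ignore): Defender can switch to Harden (2.7 → 5.2). Not NE.
(Harden, Patch, Harden): Attacker can switch to Monitor (1.4 → 4). Not NE.
(Harden, Patch, Ignore): Defender gets 6, best alternative 4.4; Attacker gets 1.6, best alternative 0.1; Auditor gets 1.2, best alternative 0.4. No profitable deviation — NE.
(Harden, Monitor, Harden): Defender can switch to Decoy (0.6 → 2.9). Not NE.
(Harden, Monitor, Ignore): Attacker can switch to Patch (0.1 → 1.6). Not NE.

The unique pure-strategy Nash equilibrium is (Harden, Patch, Ignore).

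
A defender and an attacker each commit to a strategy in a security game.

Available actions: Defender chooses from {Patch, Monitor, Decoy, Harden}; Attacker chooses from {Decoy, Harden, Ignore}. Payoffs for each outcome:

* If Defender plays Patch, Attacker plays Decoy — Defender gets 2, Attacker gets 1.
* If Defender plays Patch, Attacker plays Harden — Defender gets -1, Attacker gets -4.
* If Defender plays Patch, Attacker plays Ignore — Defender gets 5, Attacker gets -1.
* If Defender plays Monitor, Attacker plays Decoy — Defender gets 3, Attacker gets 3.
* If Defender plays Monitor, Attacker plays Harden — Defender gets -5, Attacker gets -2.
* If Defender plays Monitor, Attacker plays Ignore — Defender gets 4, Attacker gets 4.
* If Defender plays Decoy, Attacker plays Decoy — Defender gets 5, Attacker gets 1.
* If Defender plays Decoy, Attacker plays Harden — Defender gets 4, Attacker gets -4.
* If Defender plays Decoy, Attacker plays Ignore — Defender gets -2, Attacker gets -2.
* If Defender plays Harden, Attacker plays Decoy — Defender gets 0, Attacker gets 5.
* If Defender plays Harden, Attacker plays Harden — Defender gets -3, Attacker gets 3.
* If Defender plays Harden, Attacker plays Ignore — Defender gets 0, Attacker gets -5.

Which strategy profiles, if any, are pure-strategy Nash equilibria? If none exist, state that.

(Patch, Decoy): Defender can switch to Monitor (2 → 3). Not NE.
(Patch, Harden): Defender can switch to Decoy (-1 → 4). Not NE.
(Patch, Ignore): Attacker can switch to Decoy (-1 → 1). Not NE.
(Monitor, Decoy): Defender can switch to Decoy (3 → 5). Not NE.
(Monitor, Harden): Defender can switch to Patch (-5 → -1). Not NE.
(Monitor, Ignore): Defender can switch to Patch (4 → 5). Not NE.
(Decoy, Decoy): Defender gets 5, best alternative 3; Attacker gets 1, best alternative -2. No profitable deviation — NE.
(Decoy, Harden): Attacker can switch to Decoy (-4 → 1). Not NE.
(Decoy, Ignore): Defender can switch to Patch (-2 → 5). Not NE.
(Harden, Decoy): Defender can switch to Patch (0 → 2). Not NE.
(Harden, Harden): Defender can switch to Patch (-3 → -1). Not NE.
(The remaining 1 profile has a profitable deviation by the same check.)

(Decoy, Decoy)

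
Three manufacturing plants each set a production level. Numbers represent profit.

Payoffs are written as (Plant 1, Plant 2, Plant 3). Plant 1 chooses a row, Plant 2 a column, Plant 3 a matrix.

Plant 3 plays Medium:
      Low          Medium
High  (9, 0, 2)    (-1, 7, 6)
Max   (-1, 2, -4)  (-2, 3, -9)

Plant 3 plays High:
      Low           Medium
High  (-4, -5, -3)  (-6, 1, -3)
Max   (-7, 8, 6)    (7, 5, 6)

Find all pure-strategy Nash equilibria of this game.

The unique pure-strategy Nash equilibrium is (High, Medium, Medium).

For each strategy profile, look for a profitable unilateral deviation.
(High, Low, Medium): Plant 2 can switch to Medium (0 → 7). Not NE.
(High, Low, High): Plant 2 can switch to Medium (-5 → 1). Not NE.
(High, Medium, Medium): Plant 1 gets -1, best alternative -2; Plant 2 gets 7, best alternative 0; Plant 3 gets 6, best alternative -3. No profitable deviation — NE.
(High, Medium, High): Plant 1 can switch to Max (-6 → 7). Not NE.
(Max, Low, Medium): Plant 1 can switch to High (-1 → 9). Not NE.
(Max, Low, High): Plant 1 can switch to High (-7 → -4). Not NE.
(Max, Medium, Medium): Plant 1 can switch to High (-2 → -1). Not NE.
(Max, Medium, High): Plant 2 can switch to Low (5 → 8). Not NE.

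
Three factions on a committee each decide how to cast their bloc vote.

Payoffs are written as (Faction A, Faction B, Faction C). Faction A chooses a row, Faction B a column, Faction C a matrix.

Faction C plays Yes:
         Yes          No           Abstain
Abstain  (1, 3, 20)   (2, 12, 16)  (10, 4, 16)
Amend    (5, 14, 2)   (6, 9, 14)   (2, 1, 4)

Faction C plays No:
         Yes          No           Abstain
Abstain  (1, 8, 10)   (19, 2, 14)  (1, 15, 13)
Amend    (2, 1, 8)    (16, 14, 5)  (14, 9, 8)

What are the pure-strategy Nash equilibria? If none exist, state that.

Faction A against (Yes, Yes): payoffs 1, 5 → best response Amend.
Faction A against (Yes, No): payoffs 1, 2 → best response Amend.
Faction A against (No, Yes): payoffs 2, 6 → best response Amend.
Faction A against (No, No): payoffs 19, 16 → best response Abstain.
Faction A against (Abstain, Yes): payoffs 10, 2 → best response Abstain.
Faction A against (Abstain, No): payoffs 1, 14 → best response Amend.
Faction B against (Abstain, Yes): payoffs 3, 12, 4 → best response No.
Faction B against (Abstain, No): payoffs 8, 2, 15 → best response Abstain.
Faction B against (Amend, Yes): payoffs 14, 9, 1 → best response Yes.
Faction B against (Amend, No): payoffs 1, 14, 9 → best response No.
Faction C against (Abstain, Yes): payoffs 20, 10 → best response Yes.
Faction C against (Abstain, No): payoffs 16, 14 → best response Yes.
Faction C against (Abstain, Abstain): payoffs 16, 13 → best response Yes.
Faction C against (Amend, Yes): payoffs 2, 8 → best response No.
Faction C against (Amend, No): payoffs 14, 5 → best response Yes.
Faction C against (Amend, Abstain): payoffs 4, 8 → best response No.
No profile is a mutual best response for all players.

This game has no pure Nash equilibrium.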